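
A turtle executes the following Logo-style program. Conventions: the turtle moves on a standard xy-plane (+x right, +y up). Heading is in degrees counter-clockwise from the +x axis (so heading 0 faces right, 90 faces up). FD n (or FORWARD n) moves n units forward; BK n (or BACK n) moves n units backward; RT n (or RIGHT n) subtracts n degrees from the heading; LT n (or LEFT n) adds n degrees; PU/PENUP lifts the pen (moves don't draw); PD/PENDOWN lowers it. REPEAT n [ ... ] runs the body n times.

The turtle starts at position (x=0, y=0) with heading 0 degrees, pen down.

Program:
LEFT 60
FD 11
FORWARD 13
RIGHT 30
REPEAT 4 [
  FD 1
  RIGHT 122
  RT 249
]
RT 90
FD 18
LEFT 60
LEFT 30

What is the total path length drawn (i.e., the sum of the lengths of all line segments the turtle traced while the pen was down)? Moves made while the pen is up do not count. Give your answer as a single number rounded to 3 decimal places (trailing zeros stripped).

Executing turtle program step by step:
Start: pos=(0,0), heading=0, pen down
LT 60: heading 0 -> 60
FD 11: (0,0) -> (5.5,9.526) [heading=60, draw]
FD 13: (5.5,9.526) -> (12,20.785) [heading=60, draw]
RT 30: heading 60 -> 30
REPEAT 4 [
  -- iteration 1/4 --
  FD 1: (12,20.785) -> (12.866,21.285) [heading=30, draw]
  RT 122: heading 30 -> 268
  RT 249: heading 268 -> 19
  -- iteration 2/4 --
  FD 1: (12.866,21.285) -> (13.812,21.61) [heading=19, draw]
  RT 122: heading 19 -> 257
  RT 249: heading 257 -> 8
  -- iteration 3/4 --
  FD 1: (13.812,21.61) -> (14.802,21.749) [heading=8, draw]
  RT 122: heading 8 -> 246
  RT 249: heading 246 -> 357
  -- iteration 4/4 --
  FD 1: (14.802,21.749) -> (15.8,21.697) [heading=357, draw]
  RT 122: heading 357 -> 235
  RT 249: heading 235 -> 346
]
RT 90: heading 346 -> 256
FD 18: (15.8,21.697) -> (11.446,4.232) [heading=256, draw]
LT 60: heading 256 -> 316
LT 30: heading 316 -> 346
Final: pos=(11.446,4.232), heading=346, 7 segment(s) drawn

Segment lengths:
  seg 1: (0,0) -> (5.5,9.526), length = 11
  seg 2: (5.5,9.526) -> (12,20.785), length = 13
  seg 3: (12,20.785) -> (12.866,21.285), length = 1
  seg 4: (12.866,21.285) -> (13.812,21.61), length = 1
  seg 5: (13.812,21.61) -> (14.802,21.749), length = 1
  seg 6: (14.802,21.749) -> (15.8,21.697), length = 1
  seg 7: (15.8,21.697) -> (11.446,4.232), length = 18
Total = 46

Answer: 46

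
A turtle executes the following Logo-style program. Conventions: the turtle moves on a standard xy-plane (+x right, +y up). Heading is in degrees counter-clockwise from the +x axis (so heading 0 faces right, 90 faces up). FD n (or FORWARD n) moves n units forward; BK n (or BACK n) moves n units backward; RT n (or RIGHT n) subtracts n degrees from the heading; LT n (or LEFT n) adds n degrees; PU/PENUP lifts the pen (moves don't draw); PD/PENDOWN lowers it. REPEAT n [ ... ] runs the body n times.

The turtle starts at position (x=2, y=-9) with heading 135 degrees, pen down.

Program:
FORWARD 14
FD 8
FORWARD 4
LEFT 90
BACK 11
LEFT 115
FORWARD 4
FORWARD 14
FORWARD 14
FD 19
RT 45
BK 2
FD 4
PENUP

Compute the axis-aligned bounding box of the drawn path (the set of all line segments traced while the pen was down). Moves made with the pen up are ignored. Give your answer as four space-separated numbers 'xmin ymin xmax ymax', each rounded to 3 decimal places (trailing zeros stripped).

Answer: -16.385 -9 40.163 17.163

Derivation:
Executing turtle program step by step:
Start: pos=(2,-9), heading=135, pen down
FD 14: (2,-9) -> (-7.899,0.899) [heading=135, draw]
FD 8: (-7.899,0.899) -> (-13.556,6.556) [heading=135, draw]
FD 4: (-13.556,6.556) -> (-16.385,9.385) [heading=135, draw]
LT 90: heading 135 -> 225
BK 11: (-16.385,9.385) -> (-8.607,17.163) [heading=225, draw]
LT 115: heading 225 -> 340
FD 4: (-8.607,17.163) -> (-4.848,15.795) [heading=340, draw]
FD 14: (-4.848,15.795) -> (8.308,11.007) [heading=340, draw]
FD 14: (8.308,11.007) -> (21.464,6.218) [heading=340, draw]
FD 19: (21.464,6.218) -> (39.318,-0.28) [heading=340, draw]
RT 45: heading 340 -> 295
BK 2: (39.318,-0.28) -> (38.472,1.533) [heading=295, draw]
FD 4: (38.472,1.533) -> (40.163,-2.093) [heading=295, draw]
PU: pen up
Final: pos=(40.163,-2.093), heading=295, 10 segment(s) drawn

Segment endpoints: x in {-16.385, -13.556, -8.607, -7.899, -4.848, 2, 8.308, 21.464, 38.472, 39.318, 40.163}, y in {-9, -2.093, -0.28, 0.899, 1.533, 6.218, 6.556, 9.385, 11.007, 15.795, 17.163}
xmin=-16.385, ymin=-9, xmax=40.163, ymax=17.163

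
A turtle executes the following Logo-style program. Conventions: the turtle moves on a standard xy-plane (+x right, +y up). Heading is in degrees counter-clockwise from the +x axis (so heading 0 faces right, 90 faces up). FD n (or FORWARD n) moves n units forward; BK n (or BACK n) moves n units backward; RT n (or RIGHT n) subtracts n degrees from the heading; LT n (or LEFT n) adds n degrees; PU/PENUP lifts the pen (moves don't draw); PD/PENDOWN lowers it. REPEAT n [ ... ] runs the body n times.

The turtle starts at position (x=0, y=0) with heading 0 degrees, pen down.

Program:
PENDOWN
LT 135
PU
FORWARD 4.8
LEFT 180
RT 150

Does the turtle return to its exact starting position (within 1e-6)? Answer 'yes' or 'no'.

Executing turtle program step by step:
Start: pos=(0,0), heading=0, pen down
PD: pen down
LT 135: heading 0 -> 135
PU: pen up
FD 4.8: (0,0) -> (-3.394,3.394) [heading=135, move]
LT 180: heading 135 -> 315
RT 150: heading 315 -> 165
Final: pos=(-3.394,3.394), heading=165, 0 segment(s) drawn

Start position: (0, 0)
Final position: (-3.394, 3.394)
Distance = 4.8; >= 1e-6 -> NOT closed

Answer: no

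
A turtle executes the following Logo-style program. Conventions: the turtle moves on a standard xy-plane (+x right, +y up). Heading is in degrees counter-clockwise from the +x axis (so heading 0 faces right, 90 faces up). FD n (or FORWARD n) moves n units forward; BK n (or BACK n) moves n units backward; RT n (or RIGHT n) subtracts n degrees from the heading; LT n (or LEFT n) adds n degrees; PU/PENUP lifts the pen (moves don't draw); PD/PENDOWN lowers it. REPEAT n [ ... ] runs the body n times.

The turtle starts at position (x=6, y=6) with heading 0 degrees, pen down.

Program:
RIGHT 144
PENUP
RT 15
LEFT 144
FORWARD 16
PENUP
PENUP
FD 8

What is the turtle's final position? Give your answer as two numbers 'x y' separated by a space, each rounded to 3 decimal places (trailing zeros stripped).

Answer: 29.182 -0.212

Derivation:
Executing turtle program step by step:
Start: pos=(6,6), heading=0, pen down
RT 144: heading 0 -> 216
PU: pen up
RT 15: heading 216 -> 201
LT 144: heading 201 -> 345
FD 16: (6,6) -> (21.455,1.859) [heading=345, move]
PU: pen up
PU: pen up
FD 8: (21.455,1.859) -> (29.182,-0.212) [heading=345, move]
Final: pos=(29.182,-0.212), heading=345, 0 segment(s) drawn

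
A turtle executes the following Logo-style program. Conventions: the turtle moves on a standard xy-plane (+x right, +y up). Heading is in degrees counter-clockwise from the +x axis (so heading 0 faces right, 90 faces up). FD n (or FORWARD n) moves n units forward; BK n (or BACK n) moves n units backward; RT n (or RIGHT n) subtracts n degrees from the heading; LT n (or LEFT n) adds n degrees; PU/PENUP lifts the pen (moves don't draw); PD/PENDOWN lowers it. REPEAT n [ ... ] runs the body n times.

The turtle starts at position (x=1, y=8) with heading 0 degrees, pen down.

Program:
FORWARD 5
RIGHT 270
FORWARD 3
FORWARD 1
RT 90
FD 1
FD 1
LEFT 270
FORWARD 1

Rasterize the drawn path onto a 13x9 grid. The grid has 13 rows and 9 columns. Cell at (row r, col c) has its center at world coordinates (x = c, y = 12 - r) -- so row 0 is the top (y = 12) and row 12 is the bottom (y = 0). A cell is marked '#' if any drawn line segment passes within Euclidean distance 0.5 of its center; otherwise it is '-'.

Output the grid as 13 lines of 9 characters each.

Answer: ------###
------#-#
------#--
------#--
-######--
---------
---------
---------
---------
---------
---------
---------
---------

Derivation:
Segment 0: (1,8) -> (6,8)
Segment 1: (6,8) -> (6,11)
Segment 2: (6,11) -> (6,12)
Segment 3: (6,12) -> (7,12)
Segment 4: (7,12) -> (8,12)
Segment 5: (8,12) -> (8,11)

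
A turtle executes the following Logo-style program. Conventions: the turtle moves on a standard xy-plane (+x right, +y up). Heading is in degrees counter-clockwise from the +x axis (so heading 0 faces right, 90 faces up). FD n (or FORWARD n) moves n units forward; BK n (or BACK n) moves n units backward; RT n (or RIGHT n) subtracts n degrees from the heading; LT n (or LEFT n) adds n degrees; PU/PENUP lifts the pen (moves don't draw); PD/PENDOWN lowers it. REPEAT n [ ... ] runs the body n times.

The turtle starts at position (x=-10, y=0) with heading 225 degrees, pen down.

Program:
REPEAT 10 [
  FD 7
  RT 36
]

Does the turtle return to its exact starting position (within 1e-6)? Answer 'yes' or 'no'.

Answer: yes

Derivation:
Executing turtle program step by step:
Start: pos=(-10,0), heading=225, pen down
REPEAT 10 [
  -- iteration 1/10 --
  FD 7: (-10,0) -> (-14.95,-4.95) [heading=225, draw]
  RT 36: heading 225 -> 189
  -- iteration 2/10 --
  FD 7: (-14.95,-4.95) -> (-21.864,-6.045) [heading=189, draw]
  RT 36: heading 189 -> 153
  -- iteration 3/10 --
  FD 7: (-21.864,-6.045) -> (-28.101,-2.867) [heading=153, draw]
  RT 36: heading 153 -> 117
  -- iteration 4/10 --
  FD 7: (-28.101,-2.867) -> (-31.279,3.37) [heading=117, draw]
  RT 36: heading 117 -> 81
  -- iteration 5/10 --
  FD 7: (-31.279,3.37) -> (-30.184,10.284) [heading=81, draw]
  RT 36: heading 81 -> 45
  -- iteration 6/10 --
  FD 7: (-30.184,10.284) -> (-25.234,15.234) [heading=45, draw]
  RT 36: heading 45 -> 9
  -- iteration 7/10 --
  FD 7: (-25.234,15.234) -> (-18.32,16.329) [heading=9, draw]
  RT 36: heading 9 -> 333
  -- iteration 8/10 --
  FD 7: (-18.32,16.329) -> (-12.083,13.151) [heading=333, draw]
  RT 36: heading 333 -> 297
  -- iteration 9/10 --
  FD 7: (-12.083,13.151) -> (-8.905,6.914) [heading=297, draw]
  RT 36: heading 297 -> 261
  -- iteration 10/10 --
  FD 7: (-8.905,6.914) -> (-10,0) [heading=261, draw]
  RT 36: heading 261 -> 225
]
Final: pos=(-10,0), heading=225, 10 segment(s) drawn

Start position: (-10, 0)
Final position: (-10, 0)
Distance = 0; < 1e-6 -> CLOSED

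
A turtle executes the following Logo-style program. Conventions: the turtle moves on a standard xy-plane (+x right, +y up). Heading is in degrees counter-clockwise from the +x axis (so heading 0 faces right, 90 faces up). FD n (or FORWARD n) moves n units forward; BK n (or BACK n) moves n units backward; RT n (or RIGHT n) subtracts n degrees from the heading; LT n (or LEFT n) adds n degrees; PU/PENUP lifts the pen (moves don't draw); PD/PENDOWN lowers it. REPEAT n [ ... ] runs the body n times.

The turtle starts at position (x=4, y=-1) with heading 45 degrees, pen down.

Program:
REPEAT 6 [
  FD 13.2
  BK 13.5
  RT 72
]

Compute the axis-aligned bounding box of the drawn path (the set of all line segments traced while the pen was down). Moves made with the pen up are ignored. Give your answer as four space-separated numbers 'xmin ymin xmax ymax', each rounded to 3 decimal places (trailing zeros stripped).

Executing turtle program step by step:
Start: pos=(4,-1), heading=45, pen down
REPEAT 6 [
  -- iteration 1/6 --
  FD 13.2: (4,-1) -> (13.334,8.334) [heading=45, draw]
  BK 13.5: (13.334,8.334) -> (3.788,-1.212) [heading=45, draw]
  RT 72: heading 45 -> 333
  -- iteration 2/6 --
  FD 13.2: (3.788,-1.212) -> (15.549,-7.205) [heading=333, draw]
  BK 13.5: (15.549,-7.205) -> (3.521,-1.076) [heading=333, draw]
  RT 72: heading 333 -> 261
  -- iteration 3/6 --
  FD 13.2: (3.521,-1.076) -> (1.456,-14.113) [heading=261, draw]
  BK 13.5: (1.456,-14.113) -> (3.567,-0.78) [heading=261, draw]
  RT 72: heading 261 -> 189
  -- iteration 4/6 --
  FD 13.2: (3.567,-0.78) -> (-9.47,-2.845) [heading=189, draw]
  BK 13.5: (-9.47,-2.845) -> (3.864,-0.733) [heading=189, draw]
  RT 72: heading 189 -> 117
  -- iteration 5/6 --
  FD 13.2: (3.864,-0.733) -> (-2.129,11.029) [heading=117, draw]
  BK 13.5: (-2.129,11.029) -> (4,-1) [heading=117, draw]
  RT 72: heading 117 -> 45
  -- iteration 6/6 --
  FD 13.2: (4,-1) -> (13.334,8.334) [heading=45, draw]
  BK 13.5: (13.334,8.334) -> (3.788,-1.212) [heading=45, draw]
  RT 72: heading 45 -> 333
]
Final: pos=(3.788,-1.212), heading=333, 12 segment(s) drawn

Segment endpoints: x in {-9.47, -2.129, 1.456, 3.521, 3.567, 3.788, 3.788, 3.864, 4, 13.334, 13.334, 15.549}, y in {-14.113, -7.205, -2.845, -1.212, -1.076, -1, -1, -0.78, -0.733, 8.334, 8.334, 11.029}
xmin=-9.47, ymin=-14.113, xmax=15.549, ymax=11.029

Answer: -9.47 -14.113 15.549 11.029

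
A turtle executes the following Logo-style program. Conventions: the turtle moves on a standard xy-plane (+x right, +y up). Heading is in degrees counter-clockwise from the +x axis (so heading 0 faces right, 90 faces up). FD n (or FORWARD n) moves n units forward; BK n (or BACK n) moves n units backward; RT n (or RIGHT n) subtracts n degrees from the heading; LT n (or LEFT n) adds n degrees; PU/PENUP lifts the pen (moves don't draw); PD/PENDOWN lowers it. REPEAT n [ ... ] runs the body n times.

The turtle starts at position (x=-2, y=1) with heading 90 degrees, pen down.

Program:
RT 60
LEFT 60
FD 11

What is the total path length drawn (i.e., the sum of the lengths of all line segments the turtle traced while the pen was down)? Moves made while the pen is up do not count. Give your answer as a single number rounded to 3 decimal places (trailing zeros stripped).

Answer: 11

Derivation:
Executing turtle program step by step:
Start: pos=(-2,1), heading=90, pen down
RT 60: heading 90 -> 30
LT 60: heading 30 -> 90
FD 11: (-2,1) -> (-2,12) [heading=90, draw]
Final: pos=(-2,12), heading=90, 1 segment(s) drawn

Segment lengths:
  seg 1: (-2,1) -> (-2,12), length = 11
Total = 11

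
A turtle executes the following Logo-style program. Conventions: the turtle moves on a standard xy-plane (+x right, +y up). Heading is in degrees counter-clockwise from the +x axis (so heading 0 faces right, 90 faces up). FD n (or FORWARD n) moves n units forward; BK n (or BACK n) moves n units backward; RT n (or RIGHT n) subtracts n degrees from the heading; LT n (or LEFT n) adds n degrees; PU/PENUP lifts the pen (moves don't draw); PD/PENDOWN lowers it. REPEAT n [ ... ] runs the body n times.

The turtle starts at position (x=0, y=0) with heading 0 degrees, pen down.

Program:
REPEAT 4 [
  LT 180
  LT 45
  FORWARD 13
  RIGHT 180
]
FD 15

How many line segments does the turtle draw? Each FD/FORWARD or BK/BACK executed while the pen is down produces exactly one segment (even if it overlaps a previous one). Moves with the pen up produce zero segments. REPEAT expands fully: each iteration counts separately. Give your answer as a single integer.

Answer: 5

Derivation:
Executing turtle program step by step:
Start: pos=(0,0), heading=0, pen down
REPEAT 4 [
  -- iteration 1/4 --
  LT 180: heading 0 -> 180
  LT 45: heading 180 -> 225
  FD 13: (0,0) -> (-9.192,-9.192) [heading=225, draw]
  RT 180: heading 225 -> 45
  -- iteration 2/4 --
  LT 180: heading 45 -> 225
  LT 45: heading 225 -> 270
  FD 13: (-9.192,-9.192) -> (-9.192,-22.192) [heading=270, draw]
  RT 180: heading 270 -> 90
  -- iteration 3/4 --
  LT 180: heading 90 -> 270
  LT 45: heading 270 -> 315
  FD 13: (-9.192,-22.192) -> (0,-31.385) [heading=315, draw]
  RT 180: heading 315 -> 135
  -- iteration 4/4 --
  LT 180: heading 135 -> 315
  LT 45: heading 315 -> 0
  FD 13: (0,-31.385) -> (13,-31.385) [heading=0, draw]
  RT 180: heading 0 -> 180
]
FD 15: (13,-31.385) -> (-2,-31.385) [heading=180, draw]
Final: pos=(-2,-31.385), heading=180, 5 segment(s) drawn
Segments drawn: 5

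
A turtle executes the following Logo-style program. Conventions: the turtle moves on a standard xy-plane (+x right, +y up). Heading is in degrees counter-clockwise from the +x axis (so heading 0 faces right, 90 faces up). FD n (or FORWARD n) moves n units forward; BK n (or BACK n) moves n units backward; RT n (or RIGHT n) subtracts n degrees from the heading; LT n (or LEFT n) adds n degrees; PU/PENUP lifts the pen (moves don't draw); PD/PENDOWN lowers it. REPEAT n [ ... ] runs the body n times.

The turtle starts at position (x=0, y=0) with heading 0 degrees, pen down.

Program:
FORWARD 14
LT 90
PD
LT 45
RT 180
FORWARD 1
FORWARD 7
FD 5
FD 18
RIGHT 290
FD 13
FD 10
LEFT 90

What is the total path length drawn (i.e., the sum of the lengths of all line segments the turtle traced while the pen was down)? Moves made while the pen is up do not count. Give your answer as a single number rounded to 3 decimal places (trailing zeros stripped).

Answer: 68

Derivation:
Executing turtle program step by step:
Start: pos=(0,0), heading=0, pen down
FD 14: (0,0) -> (14,0) [heading=0, draw]
LT 90: heading 0 -> 90
PD: pen down
LT 45: heading 90 -> 135
RT 180: heading 135 -> 315
FD 1: (14,0) -> (14.707,-0.707) [heading=315, draw]
FD 7: (14.707,-0.707) -> (19.657,-5.657) [heading=315, draw]
FD 5: (19.657,-5.657) -> (23.192,-9.192) [heading=315, draw]
FD 18: (23.192,-9.192) -> (35.92,-21.92) [heading=315, draw]
RT 290: heading 315 -> 25
FD 13: (35.92,-21.92) -> (47.702,-16.426) [heading=25, draw]
FD 10: (47.702,-16.426) -> (56.765,-12.2) [heading=25, draw]
LT 90: heading 25 -> 115
Final: pos=(56.765,-12.2), heading=115, 7 segment(s) drawn

Segment lengths:
  seg 1: (0,0) -> (14,0), length = 14
  seg 2: (14,0) -> (14.707,-0.707), length = 1
  seg 3: (14.707,-0.707) -> (19.657,-5.657), length = 7
  seg 4: (19.657,-5.657) -> (23.192,-9.192), length = 5
  seg 5: (23.192,-9.192) -> (35.92,-21.92), length = 18
  seg 6: (35.92,-21.92) -> (47.702,-16.426), length = 13
  seg 7: (47.702,-16.426) -> (56.765,-12.2), length = 10
Total = 68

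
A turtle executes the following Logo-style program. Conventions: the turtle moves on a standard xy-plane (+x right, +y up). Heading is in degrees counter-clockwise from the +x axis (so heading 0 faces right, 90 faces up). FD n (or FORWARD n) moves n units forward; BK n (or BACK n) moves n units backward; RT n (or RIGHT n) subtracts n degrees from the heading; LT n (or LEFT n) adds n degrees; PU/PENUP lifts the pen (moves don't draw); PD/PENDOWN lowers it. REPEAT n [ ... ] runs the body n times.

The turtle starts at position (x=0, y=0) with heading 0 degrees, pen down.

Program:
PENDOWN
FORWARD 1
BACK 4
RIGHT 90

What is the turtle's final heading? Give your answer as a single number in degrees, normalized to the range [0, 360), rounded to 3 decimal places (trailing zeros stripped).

Executing turtle program step by step:
Start: pos=(0,0), heading=0, pen down
PD: pen down
FD 1: (0,0) -> (1,0) [heading=0, draw]
BK 4: (1,0) -> (-3,0) [heading=0, draw]
RT 90: heading 0 -> 270
Final: pos=(-3,0), heading=270, 2 segment(s) drawn

Answer: 270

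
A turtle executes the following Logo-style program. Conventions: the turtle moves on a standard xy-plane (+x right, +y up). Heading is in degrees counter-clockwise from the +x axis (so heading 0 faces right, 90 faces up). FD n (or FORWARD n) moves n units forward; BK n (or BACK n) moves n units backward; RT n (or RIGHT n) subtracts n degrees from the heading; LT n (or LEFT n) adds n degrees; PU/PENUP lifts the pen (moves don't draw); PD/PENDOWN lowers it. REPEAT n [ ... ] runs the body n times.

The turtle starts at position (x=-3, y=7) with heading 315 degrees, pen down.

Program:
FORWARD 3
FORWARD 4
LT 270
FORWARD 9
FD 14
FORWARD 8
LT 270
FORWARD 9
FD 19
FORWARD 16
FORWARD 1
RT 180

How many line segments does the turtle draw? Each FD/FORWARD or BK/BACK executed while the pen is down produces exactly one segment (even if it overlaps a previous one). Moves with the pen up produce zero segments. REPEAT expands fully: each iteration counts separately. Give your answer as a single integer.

Answer: 9

Derivation:
Executing turtle program step by step:
Start: pos=(-3,7), heading=315, pen down
FD 3: (-3,7) -> (-0.879,4.879) [heading=315, draw]
FD 4: (-0.879,4.879) -> (1.95,2.05) [heading=315, draw]
LT 270: heading 315 -> 225
FD 9: (1.95,2.05) -> (-4.414,-4.314) [heading=225, draw]
FD 14: (-4.414,-4.314) -> (-14.314,-14.213) [heading=225, draw]
FD 8: (-14.314,-14.213) -> (-19.971,-19.87) [heading=225, draw]
LT 270: heading 225 -> 135
FD 9: (-19.971,-19.87) -> (-26.335,-13.506) [heading=135, draw]
FD 19: (-26.335,-13.506) -> (-39.77,-0.071) [heading=135, draw]
FD 16: (-39.77,-0.071) -> (-51.083,11.243) [heading=135, draw]
FD 1: (-51.083,11.243) -> (-51.79,11.95) [heading=135, draw]
RT 180: heading 135 -> 315
Final: pos=(-51.79,11.95), heading=315, 9 segment(s) drawn
Segments drawn: 9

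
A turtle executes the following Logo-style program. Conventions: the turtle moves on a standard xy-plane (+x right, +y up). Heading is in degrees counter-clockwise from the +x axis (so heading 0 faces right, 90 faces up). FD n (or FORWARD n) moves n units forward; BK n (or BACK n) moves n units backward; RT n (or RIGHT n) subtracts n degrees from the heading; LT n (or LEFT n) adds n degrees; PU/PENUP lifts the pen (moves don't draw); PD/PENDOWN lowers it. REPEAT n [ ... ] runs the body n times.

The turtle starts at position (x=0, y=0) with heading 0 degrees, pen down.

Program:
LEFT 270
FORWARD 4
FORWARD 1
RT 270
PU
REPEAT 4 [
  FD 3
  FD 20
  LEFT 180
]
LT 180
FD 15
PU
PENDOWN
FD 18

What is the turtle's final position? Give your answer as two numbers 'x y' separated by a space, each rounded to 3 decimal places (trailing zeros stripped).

Answer: -33 -5

Derivation:
Executing turtle program step by step:
Start: pos=(0,0), heading=0, pen down
LT 270: heading 0 -> 270
FD 4: (0,0) -> (0,-4) [heading=270, draw]
FD 1: (0,-4) -> (0,-5) [heading=270, draw]
RT 270: heading 270 -> 0
PU: pen up
REPEAT 4 [
  -- iteration 1/4 --
  FD 3: (0,-5) -> (3,-5) [heading=0, move]
  FD 20: (3,-5) -> (23,-5) [heading=0, move]
  LT 180: heading 0 -> 180
  -- iteration 2/4 --
  FD 3: (23,-5) -> (20,-5) [heading=180, move]
  FD 20: (20,-5) -> (0,-5) [heading=180, move]
  LT 180: heading 180 -> 0
  -- iteration 3/4 --
  FD 3: (0,-5) -> (3,-5) [heading=0, move]
  FD 20: (3,-5) -> (23,-5) [heading=0, move]
  LT 180: heading 0 -> 180
  -- iteration 4/4 --
  FD 3: (23,-5) -> (20,-5) [heading=180, move]
  FD 20: (20,-5) -> (0,-5) [heading=180, move]
  LT 180: heading 180 -> 0
]
LT 180: heading 0 -> 180
FD 15: (0,-5) -> (-15,-5) [heading=180, move]
PU: pen up
PD: pen down
FD 18: (-15,-5) -> (-33,-5) [heading=180, draw]
Final: pos=(-33,-5), heading=180, 3 segment(s) drawn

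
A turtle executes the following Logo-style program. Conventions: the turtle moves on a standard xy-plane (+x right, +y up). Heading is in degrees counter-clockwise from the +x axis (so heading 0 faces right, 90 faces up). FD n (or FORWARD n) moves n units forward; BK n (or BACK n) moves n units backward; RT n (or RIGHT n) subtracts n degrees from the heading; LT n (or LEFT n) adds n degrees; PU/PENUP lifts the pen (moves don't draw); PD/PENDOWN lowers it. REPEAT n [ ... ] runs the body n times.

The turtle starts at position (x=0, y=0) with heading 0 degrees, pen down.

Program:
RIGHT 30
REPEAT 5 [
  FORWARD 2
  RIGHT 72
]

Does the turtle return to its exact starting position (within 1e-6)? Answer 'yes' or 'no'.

Answer: yes

Derivation:
Executing turtle program step by step:
Start: pos=(0,0), heading=0, pen down
RT 30: heading 0 -> 330
REPEAT 5 [
  -- iteration 1/5 --
  FD 2: (0,0) -> (1.732,-1) [heading=330, draw]
  RT 72: heading 330 -> 258
  -- iteration 2/5 --
  FD 2: (1.732,-1) -> (1.316,-2.956) [heading=258, draw]
  RT 72: heading 258 -> 186
  -- iteration 3/5 --
  FD 2: (1.316,-2.956) -> (-0.673,-3.165) [heading=186, draw]
  RT 72: heading 186 -> 114
  -- iteration 4/5 --
  FD 2: (-0.673,-3.165) -> (-1.486,-1.338) [heading=114, draw]
  RT 72: heading 114 -> 42
  -- iteration 5/5 --
  FD 2: (-1.486,-1.338) -> (0,0) [heading=42, draw]
  RT 72: heading 42 -> 330
]
Final: pos=(0,0), heading=330, 5 segment(s) drawn

Start position: (0, 0)
Final position: (0, 0)
Distance = 0; < 1e-6 -> CLOSED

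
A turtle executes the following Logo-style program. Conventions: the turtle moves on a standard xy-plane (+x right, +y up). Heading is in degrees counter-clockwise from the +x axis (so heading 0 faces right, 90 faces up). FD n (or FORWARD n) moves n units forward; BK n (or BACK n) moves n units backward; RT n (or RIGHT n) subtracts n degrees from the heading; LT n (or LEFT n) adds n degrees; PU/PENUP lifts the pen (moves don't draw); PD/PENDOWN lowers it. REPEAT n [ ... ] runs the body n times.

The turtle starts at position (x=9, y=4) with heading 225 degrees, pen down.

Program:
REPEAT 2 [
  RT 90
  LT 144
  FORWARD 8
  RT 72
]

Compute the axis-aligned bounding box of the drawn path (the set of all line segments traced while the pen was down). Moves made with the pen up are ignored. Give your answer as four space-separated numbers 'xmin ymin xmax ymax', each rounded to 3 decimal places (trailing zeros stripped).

Answer: 9 -11.803 10.251 4

Derivation:
Executing turtle program step by step:
Start: pos=(9,4), heading=225, pen down
REPEAT 2 [
  -- iteration 1/2 --
  RT 90: heading 225 -> 135
  LT 144: heading 135 -> 279
  FD 8: (9,4) -> (10.251,-3.902) [heading=279, draw]
  RT 72: heading 279 -> 207
  -- iteration 2/2 --
  RT 90: heading 207 -> 117
  LT 144: heading 117 -> 261
  FD 8: (10.251,-3.902) -> (9,-11.803) [heading=261, draw]
  RT 72: heading 261 -> 189
]
Final: pos=(9,-11.803), heading=189, 2 segment(s) drawn

Segment endpoints: x in {9, 9, 10.251}, y in {-11.803, -3.902, 4}
xmin=9, ymin=-11.803, xmax=10.251, ymax=4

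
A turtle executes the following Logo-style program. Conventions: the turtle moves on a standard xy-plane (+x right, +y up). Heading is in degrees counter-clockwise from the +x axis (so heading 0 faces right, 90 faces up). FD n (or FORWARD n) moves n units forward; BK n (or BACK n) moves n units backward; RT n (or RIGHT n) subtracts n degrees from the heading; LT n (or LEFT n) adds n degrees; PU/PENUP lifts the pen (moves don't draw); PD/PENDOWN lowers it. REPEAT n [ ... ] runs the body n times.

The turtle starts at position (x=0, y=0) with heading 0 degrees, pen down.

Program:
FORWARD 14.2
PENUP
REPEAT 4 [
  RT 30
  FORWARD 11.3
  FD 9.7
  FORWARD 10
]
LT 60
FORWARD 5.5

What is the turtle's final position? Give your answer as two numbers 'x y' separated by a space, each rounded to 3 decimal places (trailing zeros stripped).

Answer: 43.797 -104.957

Derivation:
Executing turtle program step by step:
Start: pos=(0,0), heading=0, pen down
FD 14.2: (0,0) -> (14.2,0) [heading=0, draw]
PU: pen up
REPEAT 4 [
  -- iteration 1/4 --
  RT 30: heading 0 -> 330
  FD 11.3: (14.2,0) -> (23.986,-5.65) [heading=330, move]
  FD 9.7: (23.986,-5.65) -> (32.387,-10.5) [heading=330, move]
  FD 10: (32.387,-10.5) -> (41.047,-15.5) [heading=330, move]
  -- iteration 2/4 --
  RT 30: heading 330 -> 300
  FD 11.3: (41.047,-15.5) -> (46.697,-25.286) [heading=300, move]
  FD 9.7: (46.697,-25.286) -> (51.547,-33.687) [heading=300, move]
  FD 10: (51.547,-33.687) -> (56.547,-42.347) [heading=300, move]
  -- iteration 3/4 --
  RT 30: heading 300 -> 270
  FD 11.3: (56.547,-42.347) -> (56.547,-53.647) [heading=270, move]
  FD 9.7: (56.547,-53.647) -> (56.547,-63.347) [heading=270, move]
  FD 10: (56.547,-63.347) -> (56.547,-73.347) [heading=270, move]
  -- iteration 4/4 --
  RT 30: heading 270 -> 240
  FD 11.3: (56.547,-73.347) -> (50.897,-83.133) [heading=240, move]
  FD 9.7: (50.897,-83.133) -> (46.047,-91.533) [heading=240, move]
  FD 10: (46.047,-91.533) -> (41.047,-100.194) [heading=240, move]
]
LT 60: heading 240 -> 300
FD 5.5: (41.047,-100.194) -> (43.797,-104.957) [heading=300, move]
Final: pos=(43.797,-104.957), heading=300, 1 segment(s) drawn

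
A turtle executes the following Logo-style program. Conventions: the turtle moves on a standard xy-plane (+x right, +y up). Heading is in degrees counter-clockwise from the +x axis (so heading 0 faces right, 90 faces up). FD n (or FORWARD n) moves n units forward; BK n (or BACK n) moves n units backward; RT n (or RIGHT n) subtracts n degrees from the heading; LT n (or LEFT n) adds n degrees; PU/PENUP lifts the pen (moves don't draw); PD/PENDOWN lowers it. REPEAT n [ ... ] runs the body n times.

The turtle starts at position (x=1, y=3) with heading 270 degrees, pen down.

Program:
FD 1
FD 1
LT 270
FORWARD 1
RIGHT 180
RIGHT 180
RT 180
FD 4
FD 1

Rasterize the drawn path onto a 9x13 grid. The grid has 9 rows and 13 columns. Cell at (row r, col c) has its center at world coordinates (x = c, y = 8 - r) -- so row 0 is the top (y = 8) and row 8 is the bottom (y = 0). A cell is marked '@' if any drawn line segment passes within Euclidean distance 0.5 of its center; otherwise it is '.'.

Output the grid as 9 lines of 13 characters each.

Segment 0: (1,3) -> (1,2)
Segment 1: (1,2) -> (1,1)
Segment 2: (1,1) -> (-0,1)
Segment 3: (-0,1) -> (4,1)
Segment 4: (4,1) -> (5,1)

Answer: .............
.............
.............
.............
.............
.@...........
.@...........
@@@@@@.......
.............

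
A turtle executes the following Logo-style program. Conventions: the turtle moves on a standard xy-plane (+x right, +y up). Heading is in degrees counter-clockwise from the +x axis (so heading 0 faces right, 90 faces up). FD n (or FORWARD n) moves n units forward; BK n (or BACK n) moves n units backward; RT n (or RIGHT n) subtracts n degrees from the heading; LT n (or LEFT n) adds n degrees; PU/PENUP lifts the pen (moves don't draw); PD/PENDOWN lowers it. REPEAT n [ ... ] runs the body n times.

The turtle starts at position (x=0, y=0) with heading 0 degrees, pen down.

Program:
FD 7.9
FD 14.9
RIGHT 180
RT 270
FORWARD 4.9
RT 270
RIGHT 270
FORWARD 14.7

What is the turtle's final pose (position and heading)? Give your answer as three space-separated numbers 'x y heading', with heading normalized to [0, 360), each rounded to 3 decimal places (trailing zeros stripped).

Answer: 22.8 9.8 90

Derivation:
Executing turtle program step by step:
Start: pos=(0,0), heading=0, pen down
FD 7.9: (0,0) -> (7.9,0) [heading=0, draw]
FD 14.9: (7.9,0) -> (22.8,0) [heading=0, draw]
RT 180: heading 0 -> 180
RT 270: heading 180 -> 270
FD 4.9: (22.8,0) -> (22.8,-4.9) [heading=270, draw]
RT 270: heading 270 -> 0
RT 270: heading 0 -> 90
FD 14.7: (22.8,-4.9) -> (22.8,9.8) [heading=90, draw]
Final: pos=(22.8,9.8), heading=90, 4 segment(s) drawn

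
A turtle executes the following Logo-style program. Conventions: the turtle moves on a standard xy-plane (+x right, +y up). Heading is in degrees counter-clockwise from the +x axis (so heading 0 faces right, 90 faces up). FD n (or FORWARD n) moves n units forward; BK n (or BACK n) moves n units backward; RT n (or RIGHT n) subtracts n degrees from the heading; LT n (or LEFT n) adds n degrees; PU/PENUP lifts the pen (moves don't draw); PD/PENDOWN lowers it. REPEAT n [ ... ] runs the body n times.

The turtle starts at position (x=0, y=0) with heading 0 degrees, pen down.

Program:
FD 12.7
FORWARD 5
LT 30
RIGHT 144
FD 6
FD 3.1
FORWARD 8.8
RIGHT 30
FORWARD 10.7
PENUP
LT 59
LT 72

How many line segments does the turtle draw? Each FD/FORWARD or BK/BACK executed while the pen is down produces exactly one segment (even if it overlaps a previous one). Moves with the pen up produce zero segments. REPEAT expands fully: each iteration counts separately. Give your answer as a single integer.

Executing turtle program step by step:
Start: pos=(0,0), heading=0, pen down
FD 12.7: (0,0) -> (12.7,0) [heading=0, draw]
FD 5: (12.7,0) -> (17.7,0) [heading=0, draw]
LT 30: heading 0 -> 30
RT 144: heading 30 -> 246
FD 6: (17.7,0) -> (15.26,-5.481) [heading=246, draw]
FD 3.1: (15.26,-5.481) -> (13.999,-8.313) [heading=246, draw]
FD 8.8: (13.999,-8.313) -> (10.419,-16.352) [heading=246, draw]
RT 30: heading 246 -> 216
FD 10.7: (10.419,-16.352) -> (1.763,-22.642) [heading=216, draw]
PU: pen up
LT 59: heading 216 -> 275
LT 72: heading 275 -> 347
Final: pos=(1.763,-22.642), heading=347, 6 segment(s) drawn
Segments drawn: 6

Answer: 6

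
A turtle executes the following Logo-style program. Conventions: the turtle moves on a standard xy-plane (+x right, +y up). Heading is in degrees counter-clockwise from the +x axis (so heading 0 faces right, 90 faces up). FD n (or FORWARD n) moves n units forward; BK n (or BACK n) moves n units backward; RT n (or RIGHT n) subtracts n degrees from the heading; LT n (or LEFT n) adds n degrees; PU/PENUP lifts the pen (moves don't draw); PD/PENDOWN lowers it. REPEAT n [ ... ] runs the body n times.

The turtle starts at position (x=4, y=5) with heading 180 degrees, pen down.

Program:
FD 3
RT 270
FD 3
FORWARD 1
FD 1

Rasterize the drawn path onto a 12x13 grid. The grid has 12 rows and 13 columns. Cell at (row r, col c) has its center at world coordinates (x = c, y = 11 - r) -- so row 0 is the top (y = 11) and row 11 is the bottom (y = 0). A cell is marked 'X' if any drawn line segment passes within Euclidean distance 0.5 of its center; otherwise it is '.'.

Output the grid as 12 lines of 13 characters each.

Segment 0: (4,5) -> (1,5)
Segment 1: (1,5) -> (1,2)
Segment 2: (1,2) -> (1,1)
Segment 3: (1,1) -> (1,0)

Answer: .............
.............
.............
.............
.............
.............
.XXXX........
.X...........
.X...........
.X...........
.X...........
.X...........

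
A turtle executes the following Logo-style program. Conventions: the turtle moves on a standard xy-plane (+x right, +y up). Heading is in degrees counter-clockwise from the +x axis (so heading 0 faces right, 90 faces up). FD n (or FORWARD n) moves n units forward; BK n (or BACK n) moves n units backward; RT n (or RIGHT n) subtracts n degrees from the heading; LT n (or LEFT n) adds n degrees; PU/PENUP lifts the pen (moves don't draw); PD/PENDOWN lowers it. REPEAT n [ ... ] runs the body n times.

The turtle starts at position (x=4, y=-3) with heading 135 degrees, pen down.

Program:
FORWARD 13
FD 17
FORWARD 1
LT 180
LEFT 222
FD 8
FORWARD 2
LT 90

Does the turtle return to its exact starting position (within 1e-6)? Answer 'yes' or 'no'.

Executing turtle program step by step:
Start: pos=(4,-3), heading=135, pen down
FD 13: (4,-3) -> (-5.192,6.192) [heading=135, draw]
FD 17: (-5.192,6.192) -> (-17.213,18.213) [heading=135, draw]
FD 1: (-17.213,18.213) -> (-17.92,18.92) [heading=135, draw]
LT 180: heading 135 -> 315
LT 222: heading 315 -> 177
FD 8: (-17.92,18.92) -> (-25.909,19.339) [heading=177, draw]
FD 2: (-25.909,19.339) -> (-27.907,19.444) [heading=177, draw]
LT 90: heading 177 -> 267
Final: pos=(-27.907,19.444), heading=267, 5 segment(s) drawn

Start position: (4, -3)
Final position: (-27.907, 19.444)
Distance = 39.01; >= 1e-6 -> NOT closed

Answer: no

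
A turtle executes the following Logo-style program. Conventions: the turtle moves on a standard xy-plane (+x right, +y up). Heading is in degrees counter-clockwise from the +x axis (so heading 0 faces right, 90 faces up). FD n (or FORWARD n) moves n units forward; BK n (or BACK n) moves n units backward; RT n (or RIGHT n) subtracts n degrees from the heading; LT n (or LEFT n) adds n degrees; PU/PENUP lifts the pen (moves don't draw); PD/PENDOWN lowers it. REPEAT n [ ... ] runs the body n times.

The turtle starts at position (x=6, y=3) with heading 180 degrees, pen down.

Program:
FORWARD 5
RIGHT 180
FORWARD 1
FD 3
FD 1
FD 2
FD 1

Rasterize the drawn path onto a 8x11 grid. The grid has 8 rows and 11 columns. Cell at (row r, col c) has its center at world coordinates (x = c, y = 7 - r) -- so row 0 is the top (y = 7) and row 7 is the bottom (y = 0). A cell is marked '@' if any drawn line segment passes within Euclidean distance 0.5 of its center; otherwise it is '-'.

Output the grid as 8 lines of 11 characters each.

Answer: -----------
-----------
-----------
-----------
-@@@@@@@@@-
-----------
-----------
-----------

Derivation:
Segment 0: (6,3) -> (1,3)
Segment 1: (1,3) -> (2,3)
Segment 2: (2,3) -> (5,3)
Segment 3: (5,3) -> (6,3)
Segment 4: (6,3) -> (8,3)
Segment 5: (8,3) -> (9,3)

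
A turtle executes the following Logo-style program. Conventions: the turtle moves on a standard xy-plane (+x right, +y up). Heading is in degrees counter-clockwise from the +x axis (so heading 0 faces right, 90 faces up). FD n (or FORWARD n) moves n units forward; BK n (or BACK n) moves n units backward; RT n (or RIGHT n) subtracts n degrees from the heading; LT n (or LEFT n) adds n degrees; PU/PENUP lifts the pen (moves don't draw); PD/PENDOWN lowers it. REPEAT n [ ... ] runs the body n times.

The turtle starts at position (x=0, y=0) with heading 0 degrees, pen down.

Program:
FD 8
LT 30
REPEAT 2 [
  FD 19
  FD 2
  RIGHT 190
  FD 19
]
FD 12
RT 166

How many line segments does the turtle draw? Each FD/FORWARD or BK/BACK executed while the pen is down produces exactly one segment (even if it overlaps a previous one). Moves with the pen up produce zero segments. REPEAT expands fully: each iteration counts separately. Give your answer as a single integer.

Executing turtle program step by step:
Start: pos=(0,0), heading=0, pen down
FD 8: (0,0) -> (8,0) [heading=0, draw]
LT 30: heading 0 -> 30
REPEAT 2 [
  -- iteration 1/2 --
  FD 19: (8,0) -> (24.454,9.5) [heading=30, draw]
  FD 2: (24.454,9.5) -> (26.187,10.5) [heading=30, draw]
  RT 190: heading 30 -> 200
  FD 19: (26.187,10.5) -> (8.332,4.002) [heading=200, draw]
  -- iteration 2/2 --
  FD 19: (8.332,4.002) -> (-9.522,-2.497) [heading=200, draw]
  FD 2: (-9.522,-2.497) -> (-11.401,-3.181) [heading=200, draw]
  RT 190: heading 200 -> 10
  FD 19: (-11.401,-3.181) -> (7.31,0.119) [heading=10, draw]
]
FD 12: (7.31,0.119) -> (19.128,2.202) [heading=10, draw]
RT 166: heading 10 -> 204
Final: pos=(19.128,2.202), heading=204, 8 segment(s) drawn
Segments drawn: 8

Answer: 8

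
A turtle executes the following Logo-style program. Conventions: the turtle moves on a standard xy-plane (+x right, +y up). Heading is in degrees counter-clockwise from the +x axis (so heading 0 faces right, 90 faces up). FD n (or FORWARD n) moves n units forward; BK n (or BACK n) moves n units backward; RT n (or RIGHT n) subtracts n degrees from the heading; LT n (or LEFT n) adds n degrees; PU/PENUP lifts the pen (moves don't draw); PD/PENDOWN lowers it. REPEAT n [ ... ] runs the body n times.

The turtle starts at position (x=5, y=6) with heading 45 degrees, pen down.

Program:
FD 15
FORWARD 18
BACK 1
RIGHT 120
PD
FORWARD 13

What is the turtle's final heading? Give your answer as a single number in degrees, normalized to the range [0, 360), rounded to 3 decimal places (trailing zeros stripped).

Answer: 285

Derivation:
Executing turtle program step by step:
Start: pos=(5,6), heading=45, pen down
FD 15: (5,6) -> (15.607,16.607) [heading=45, draw]
FD 18: (15.607,16.607) -> (28.335,29.335) [heading=45, draw]
BK 1: (28.335,29.335) -> (27.627,28.627) [heading=45, draw]
RT 120: heading 45 -> 285
PD: pen down
FD 13: (27.627,28.627) -> (30.992,16.07) [heading=285, draw]
Final: pos=(30.992,16.07), heading=285, 4 segment(s) drawn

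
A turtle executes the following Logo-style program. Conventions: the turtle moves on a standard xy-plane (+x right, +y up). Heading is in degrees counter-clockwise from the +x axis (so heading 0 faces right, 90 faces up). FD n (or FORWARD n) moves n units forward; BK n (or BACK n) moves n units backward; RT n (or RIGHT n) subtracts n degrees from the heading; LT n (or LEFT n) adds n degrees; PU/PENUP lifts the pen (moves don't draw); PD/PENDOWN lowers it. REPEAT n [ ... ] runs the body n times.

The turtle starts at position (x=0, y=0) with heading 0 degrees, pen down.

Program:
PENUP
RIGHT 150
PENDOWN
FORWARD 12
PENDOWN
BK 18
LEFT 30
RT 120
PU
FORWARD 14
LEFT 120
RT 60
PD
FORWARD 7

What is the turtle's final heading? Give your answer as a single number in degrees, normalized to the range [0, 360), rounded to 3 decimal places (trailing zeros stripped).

Answer: 180

Derivation:
Executing turtle program step by step:
Start: pos=(0,0), heading=0, pen down
PU: pen up
RT 150: heading 0 -> 210
PD: pen down
FD 12: (0,0) -> (-10.392,-6) [heading=210, draw]
PD: pen down
BK 18: (-10.392,-6) -> (5.196,3) [heading=210, draw]
LT 30: heading 210 -> 240
RT 120: heading 240 -> 120
PU: pen up
FD 14: (5.196,3) -> (-1.804,15.124) [heading=120, move]
LT 120: heading 120 -> 240
RT 60: heading 240 -> 180
PD: pen down
FD 7: (-1.804,15.124) -> (-8.804,15.124) [heading=180, draw]
Final: pos=(-8.804,15.124), heading=180, 3 segment(s) drawn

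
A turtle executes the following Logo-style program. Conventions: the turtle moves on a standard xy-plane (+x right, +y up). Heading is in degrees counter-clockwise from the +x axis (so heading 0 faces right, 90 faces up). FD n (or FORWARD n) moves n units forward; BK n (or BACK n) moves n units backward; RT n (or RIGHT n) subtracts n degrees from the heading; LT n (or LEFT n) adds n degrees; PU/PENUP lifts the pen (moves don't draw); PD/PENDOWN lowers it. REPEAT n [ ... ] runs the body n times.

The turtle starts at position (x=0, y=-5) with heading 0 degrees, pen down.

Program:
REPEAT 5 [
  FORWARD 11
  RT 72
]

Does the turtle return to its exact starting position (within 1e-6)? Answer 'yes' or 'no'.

Answer: yes

Derivation:
Executing turtle program step by step:
Start: pos=(0,-5), heading=0, pen down
REPEAT 5 [
  -- iteration 1/5 --
  FD 11: (0,-5) -> (11,-5) [heading=0, draw]
  RT 72: heading 0 -> 288
  -- iteration 2/5 --
  FD 11: (11,-5) -> (14.399,-15.462) [heading=288, draw]
  RT 72: heading 288 -> 216
  -- iteration 3/5 --
  FD 11: (14.399,-15.462) -> (5.5,-21.927) [heading=216, draw]
  RT 72: heading 216 -> 144
  -- iteration 4/5 --
  FD 11: (5.5,-21.927) -> (-3.399,-15.462) [heading=144, draw]
  RT 72: heading 144 -> 72
  -- iteration 5/5 --
  FD 11: (-3.399,-15.462) -> (0,-5) [heading=72, draw]
  RT 72: heading 72 -> 0
]
Final: pos=(0,-5), heading=0, 5 segment(s) drawn

Start position: (0, -5)
Final position: (0, -5)
Distance = 0; < 1e-6 -> CLOSED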